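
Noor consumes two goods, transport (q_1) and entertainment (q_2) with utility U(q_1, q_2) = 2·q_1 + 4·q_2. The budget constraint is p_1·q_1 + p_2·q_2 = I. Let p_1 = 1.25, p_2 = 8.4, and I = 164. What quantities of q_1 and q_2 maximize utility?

q_1* = 131.2, q_2* = 0

Perfect substitutes: compare marginal utility per dollar. 2/p_1 vs 4/p_2 → 1.6 vs 0.4762.
q_1 gives more utility per dollar, so spend all income on q_1: q_1* = I/p_1, q_2* = 0.
Numerically: q_1* = 131.2, q_2* = 0.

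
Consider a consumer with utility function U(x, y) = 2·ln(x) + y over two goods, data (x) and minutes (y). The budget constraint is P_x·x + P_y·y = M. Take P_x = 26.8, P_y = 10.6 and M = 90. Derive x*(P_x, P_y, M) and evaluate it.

MU_x = 2/x, MU_y = 1. Tangency: 2/x = P_x/P_y.
So x*(P_x,P_y) = 2·P_y/P_x, independent of income; and y* = (M − 2·P_y)/P_y.
At the given prices: x* = 2·10.6/26.8 = 0.791.

x* = 0.791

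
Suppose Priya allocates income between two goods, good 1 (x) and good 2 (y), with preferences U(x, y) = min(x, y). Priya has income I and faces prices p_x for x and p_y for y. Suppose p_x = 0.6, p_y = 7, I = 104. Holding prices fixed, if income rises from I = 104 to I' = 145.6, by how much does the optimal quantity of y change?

Δy* = 5.4737

With perfect complements, no substitution: consume in ratio x:y = 1:1.
Budget: p_x·x + p_y·x = I, so (p_x + p_y)·x = I.
Demand: x*(p_x,p_y,I) = I/(p_x + p_y), y* = I/(p_x + p_y).
Here 0.6 + 7 = 7.6, giving y* = 13.6842.
At I' = 145.6: y* = 19.1579. Change: 19.1579 − 13.6842 = 5.4737.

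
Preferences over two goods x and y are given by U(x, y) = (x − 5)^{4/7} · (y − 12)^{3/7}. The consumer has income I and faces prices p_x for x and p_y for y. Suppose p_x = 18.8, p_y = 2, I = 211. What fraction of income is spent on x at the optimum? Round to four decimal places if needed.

Substituting into the budget: x* = 5 + 4/7·(I − 5·p_x − 12·p_y)/p_x, and y* = 12 + 3/7·(…)/p_y.
Discretionary income = 211 − 5·18.8 − 12·2 = 93; x* = 5 + 4/7·93/18.8 = 7.8267; y* = 12 + 3/7·93/2 = 31.9286.
Expenditure on x: 18.8·7.8267 = 147.1429; share = 0.6974.

share on x = 0.6974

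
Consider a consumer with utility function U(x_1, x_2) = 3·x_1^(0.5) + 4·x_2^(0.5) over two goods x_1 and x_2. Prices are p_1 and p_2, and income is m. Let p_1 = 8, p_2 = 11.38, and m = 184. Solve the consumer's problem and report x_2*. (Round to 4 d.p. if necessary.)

x_2* = 8.9818

MU_x_1 ∝ 3·x_1^(-0.5), MU_x_2 ∝ 4·x_2^(-0.5), so MRS = (3/4)·(x_2/x_1)^(0.5) = p_1/p_2.
Hence x_2/x_1 = ((4/3)·p_1/p_2)^(1/(0.5)), i.e. raised to the 2 power.
With the ratio pinned down, the budget gives x_1* = m/(p_1 + p_2·(x_2/x_1)) and x_2* = (x_2/x_1)·x_1*.
Numerically x_2/x_1 = 0.878563, so x_1* = 184/(8 + 11.38·0.878563) = 10.2233 and x_2* = 0.878563·10.2233 = 8.9818.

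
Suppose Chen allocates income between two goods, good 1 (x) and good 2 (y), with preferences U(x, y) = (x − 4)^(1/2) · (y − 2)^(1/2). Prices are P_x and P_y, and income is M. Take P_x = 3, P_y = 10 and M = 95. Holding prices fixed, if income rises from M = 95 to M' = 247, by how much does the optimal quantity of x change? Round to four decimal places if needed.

Δx* = 25.3333

Substituting into the budget: x* = 4 + 0.5·(M − 4·P_x − 2·P_y)/P_x, and y* = 2 + 0.5·(…)/P_y.
Discretionary income = 95 − 4·3 − 2·10 = 63; x* = 4 + 0.5·63/3 = 14.5.
At M' = 247: x* = 39.8333. Change: 39.8333 − 14.5 = 25.3333.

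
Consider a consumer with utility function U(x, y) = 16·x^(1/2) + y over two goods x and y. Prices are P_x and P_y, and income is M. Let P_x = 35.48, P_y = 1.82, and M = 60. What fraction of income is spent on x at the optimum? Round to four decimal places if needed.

share on x = 0.0996

MU_x = 8/√x, MU_y = 1. Tangency: 8/√x = P_x/P_y.
Thus x* = (8·P_y/P_x)² — independent of M — with the rest of income spent on y.
Plugging in: x* = (8·1.82/35.48)² = 0.1684, y* = 29.6841.
Expenditure on x: 35.48·0.1684 = 5.975; share = 0.0996.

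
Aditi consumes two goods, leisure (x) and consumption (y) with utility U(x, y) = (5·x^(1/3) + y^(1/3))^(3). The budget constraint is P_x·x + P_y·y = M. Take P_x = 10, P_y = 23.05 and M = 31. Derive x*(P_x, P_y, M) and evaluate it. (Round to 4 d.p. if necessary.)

x* = 2.9275

From the CES first-order condition, 5·(y/x)^(2/3) = P_x/P_y.
Solve for the ratio: y/x = [(1/5)·P_x/P_y]^(1.5).
With the ratio pinned down, the budget gives x* = M/(P_x + P_y·(y/x)) and y* = (y/x)·x*.
Numerically y/x = 0.025559, so x* = 31/(10 + 23.05·0.025559) = 2.9275.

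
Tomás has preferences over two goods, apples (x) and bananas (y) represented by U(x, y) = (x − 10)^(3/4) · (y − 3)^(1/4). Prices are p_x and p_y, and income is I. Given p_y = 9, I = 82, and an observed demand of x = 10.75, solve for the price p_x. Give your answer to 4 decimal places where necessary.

p_x = 5

This is Cobb-Douglas in (x−10, y−3): tangency gives 0.75·p_y·(y−3) = 0.25·p_x·(x−10).
Substituting into the budget: x* = 10 + 0.75·(I − 10·p_x − 3·p_y)/p_x, and y* = 3 + 0.25·(…)/p_y.
Set x* = 10.75 in the demand function and solve for p_x: p_x = 5.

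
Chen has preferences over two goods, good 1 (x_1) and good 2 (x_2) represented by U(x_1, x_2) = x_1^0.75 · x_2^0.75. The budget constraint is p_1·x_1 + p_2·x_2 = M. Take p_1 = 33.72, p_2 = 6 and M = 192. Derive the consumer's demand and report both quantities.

x_1* = 2.847, x_2* = 16

At p_1=33.72, p_2=6, M=192: x_1* = 0.5·192/33.72 = 2.847, x_2* = 16.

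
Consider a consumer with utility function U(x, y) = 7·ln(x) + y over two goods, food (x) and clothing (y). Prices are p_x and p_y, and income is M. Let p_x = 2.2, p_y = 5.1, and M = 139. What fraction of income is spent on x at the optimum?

share on x = 0.2568

So x*(p_x,p_y) = 7·p_y/p_x, independent of income; and y* = (M − 7·p_y)/p_y.
At the given prices: x* = 7·5.1/2.2 = 16.2273, and y* = 20.2549.
Expenditure on x: 2.2·16.2273 = 35.7; share = 0.2568.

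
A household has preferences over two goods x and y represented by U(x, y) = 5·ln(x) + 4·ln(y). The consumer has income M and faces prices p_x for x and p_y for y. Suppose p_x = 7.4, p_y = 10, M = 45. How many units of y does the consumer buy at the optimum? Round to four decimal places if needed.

y* = 2

Tangency: MRS = (5/4)·y/x = p_x/p_y.
Rearranging, p_y·y = (4/5)·p_x·x. Substituting into the budget gives p_x·x·(1 + (4/5)) = M.
Demand: x*(p_x,p_y,M) = 5/9·M/p_x and y* = 4/9·M/p_y.
At p_x=7.4, p_y=10, M=45: y* = 4/9·45/10 = 2.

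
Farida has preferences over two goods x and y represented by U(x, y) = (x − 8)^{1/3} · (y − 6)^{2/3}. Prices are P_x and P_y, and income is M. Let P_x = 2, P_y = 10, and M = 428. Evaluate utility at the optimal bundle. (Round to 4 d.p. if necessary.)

V = 31.8492

Discretionary income = 428 − 8·2 − 6·10 = 352; x* = 8 + 1/3·352/2 = 66.6667; y* = 6 + 2/3·352/10 = 29.4667.
Utility at the optimum: U(66.6667, 29.4667) = 31.8492.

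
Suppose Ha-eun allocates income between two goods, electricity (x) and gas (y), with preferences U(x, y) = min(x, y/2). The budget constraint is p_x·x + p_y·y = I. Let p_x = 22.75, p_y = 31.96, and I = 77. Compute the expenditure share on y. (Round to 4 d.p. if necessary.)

Demand: x*(p_x,p_y,I) = I/(p_x + 2·p_y), y* = 2·I/(p_x + 2·p_y).
Here 22.75 + 2·31.96 = 86.67, giving x* = 0.8884 and y* = 1.7769.
Expenditure on y: 31.96·1.7769 = 56.7883; share = 0.7375.

share on y = 0.7375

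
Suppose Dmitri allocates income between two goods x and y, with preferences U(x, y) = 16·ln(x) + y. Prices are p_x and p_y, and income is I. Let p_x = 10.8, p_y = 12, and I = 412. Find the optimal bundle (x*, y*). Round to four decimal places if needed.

MU_x = 16/x, MU_y = 1. Tangency: 16/x = p_x/p_y.
So x*(p_x,p_y) = 16·p_y/p_x, independent of income; and y* = (I − 16·p_y)/p_y.
At the given prices: x* = 16·12/10.8 = 17.7778, and y* = 18.3333.

x* = 17.7778, y* = 18.3333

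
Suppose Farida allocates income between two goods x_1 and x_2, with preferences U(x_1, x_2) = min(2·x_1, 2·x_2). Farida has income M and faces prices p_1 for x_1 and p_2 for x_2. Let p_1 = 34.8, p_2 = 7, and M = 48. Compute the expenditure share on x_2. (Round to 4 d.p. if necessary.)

With perfect complements, no substitution: consume in ratio x_1:x_2 = 2:2.
Budget: p_1·x_1 + p_2·x_1 = M, so (2·p_1 + 2·p_2)·x_1 = 2·M.
Demand: x_1*(p_1,p_2,M) = 2·M/(2·p_1 + 2·p_2), x_2* = 2·M/(2·p_1 + 2·p_2).
Here 2·34.8 + 2·7 = 83.6, giving x_1* = 1.1483 and x_2* = 1.1483.
Expenditure on x_2: 7·1.1483 = 8.0383; share = 0.1675.

share on x_2 = 0.1675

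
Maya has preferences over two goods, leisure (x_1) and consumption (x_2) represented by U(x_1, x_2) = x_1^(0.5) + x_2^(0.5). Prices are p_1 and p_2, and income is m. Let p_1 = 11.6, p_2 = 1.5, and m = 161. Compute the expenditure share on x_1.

From the CES first-order condition, (x_2/x_1)^(0.5) = p_1/p_2.
Solve for the ratio: x_2/x_1 = [p_1/p_2]^(2).
With the ratio pinned down, the budget gives x_1* = m/(p_1 + p_2·(x_2/x_1)) and x_2* = (x_2/x_1)·x_1*.
Numerically x_2/x_1 = 59.804444, so x_1* = 161/(11.6 + 1.5·59.804444) = 1.5892 and x_2* = 59.804444·1.5892 = 95.0433.
Expenditure on x_1: 11.6·1.5892 = 18.4351; share = 0.1145.

share on x_1 = 0.1145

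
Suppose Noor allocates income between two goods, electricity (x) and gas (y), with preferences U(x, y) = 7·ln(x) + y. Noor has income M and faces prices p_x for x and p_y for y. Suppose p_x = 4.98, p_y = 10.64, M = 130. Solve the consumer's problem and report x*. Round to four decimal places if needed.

x* = 14.9558

So x*(p_x,p_y) = 7·p_y/p_x, independent of income; and y* = (M − 7·p_y)/p_y.
At the given prices: x* = 7·10.64/4.98 = 14.9558.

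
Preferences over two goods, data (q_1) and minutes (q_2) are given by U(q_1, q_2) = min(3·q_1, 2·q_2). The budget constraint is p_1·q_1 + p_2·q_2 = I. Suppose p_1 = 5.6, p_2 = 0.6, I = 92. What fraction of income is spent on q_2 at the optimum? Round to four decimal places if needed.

Leontief preferences: the optimum is at the kink where q_1/2 = q_2/3, i.e. q_2 = (3/2)·q_1.
Budget: p_1·q_1 + p_2·(3/2)·q_1 = I, so (2·p_1 + 3·p_2)·q_1 = 2·I.
Demand: q_1*(p_1,p_2,I) = 2·I/(2·p_1 + 3·p_2), q_2* = 3·I/(2·p_1 + 3·p_2).
Here 2·5.6 + 3·0.6 = 13, giving q_1* = 14.1538 and q_2* = 21.2308.
Expenditure on q_2: 0.6·21.2308 = 12.7385; share = 0.1385.

share on q_2 = 0.1385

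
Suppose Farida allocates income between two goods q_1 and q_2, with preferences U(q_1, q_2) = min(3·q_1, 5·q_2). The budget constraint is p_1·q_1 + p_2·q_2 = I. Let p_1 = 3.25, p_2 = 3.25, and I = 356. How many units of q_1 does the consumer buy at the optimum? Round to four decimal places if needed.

q_1* = 68.4615

With perfect complements, no substitution: consume in ratio q_1:q_2 = 5:3.
Budget: p_1·q_1 + p_2·(3/5)·q_1 = I, so (5·p_1 + 3·p_2)·q_1 = 5·I.
Demand: q_1*(p_1,p_2,I) = 5·I/(5·p_1 + 3·p_2), q_2* = 3·I/(5·p_1 + 3·p_2).
Here 5·3.25 + 3·3.25 = 26, giving q_1* = 68.4615.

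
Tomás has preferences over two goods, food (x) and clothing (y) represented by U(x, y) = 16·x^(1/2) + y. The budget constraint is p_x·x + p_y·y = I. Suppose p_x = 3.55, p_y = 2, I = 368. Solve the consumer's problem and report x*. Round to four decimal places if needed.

x* = 20.3134

Solve: √x = 8·p_y/p_x, so x*(p_x,p_y) = (8·p_y/p_x)², and y* = (I − p_x·x*)/p_y.
Plugging in: x* = (8·2/3.55)² = 20.3134.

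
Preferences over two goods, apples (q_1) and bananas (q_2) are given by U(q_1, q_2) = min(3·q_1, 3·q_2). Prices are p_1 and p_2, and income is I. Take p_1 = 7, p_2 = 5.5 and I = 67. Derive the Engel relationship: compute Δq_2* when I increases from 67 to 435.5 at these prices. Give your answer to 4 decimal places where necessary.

Leontief preferences: the optimum is at the kink where q_1/3 = q_2/3, i.e. q_2 = q_1.
Budget: p_1·q_1 + p_2·q_1 = I, so (3·p_1 + 3·p_2)·q_1 = 3·I.
Demand: q_1*(p_1,p_2,I) = 3·I/(3·p_1 + 3·p_2), q_2* = 3·I/(3·p_1 + 3·p_2).
Here 3·7 + 3·5.5 = 37.5, giving q_2* = 5.36.
At I' = 435.5: q_2* = 34.84. Change: 34.84 − 5.36 = 29.48.

Δq_2* = 29.48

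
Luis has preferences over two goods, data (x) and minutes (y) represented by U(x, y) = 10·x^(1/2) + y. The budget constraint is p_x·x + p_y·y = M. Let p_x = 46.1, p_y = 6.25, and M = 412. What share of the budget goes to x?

share on x = 0.0514

MU_x = 5/√x, MU_y = 1. Tangency: 5/√x = p_x/p_y.
Thus x* = (5·p_y/p_x)² — independent of M — with the rest of income spent on y.
Plugging in: x* = (5·6.25/46.1)² = 0.4595, y* = 62.5306.
Expenditure on x: 46.1·0.4595 = 21.1836; share = 0.0514.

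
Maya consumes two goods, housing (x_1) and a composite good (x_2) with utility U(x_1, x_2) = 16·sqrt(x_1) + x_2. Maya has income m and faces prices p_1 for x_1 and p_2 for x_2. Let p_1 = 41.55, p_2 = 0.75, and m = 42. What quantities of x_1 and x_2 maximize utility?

x_1* = 0.0209, x_2* = 54.8448

Thus x_1* = (8·p_2/p_1)² — independent of m — with the rest of income spent on x_2.
Plugging in: x_1* = (8·0.75/41.55)² = 0.0209, x_2* = 54.8448.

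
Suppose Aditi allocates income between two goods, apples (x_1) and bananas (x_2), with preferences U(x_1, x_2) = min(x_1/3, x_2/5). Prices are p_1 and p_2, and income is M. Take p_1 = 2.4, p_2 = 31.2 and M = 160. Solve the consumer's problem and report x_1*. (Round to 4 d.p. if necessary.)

Here 3·2.4 + 5·31.2 = 163.2, giving x_1* = 2.9412.

x_1* = 2.9412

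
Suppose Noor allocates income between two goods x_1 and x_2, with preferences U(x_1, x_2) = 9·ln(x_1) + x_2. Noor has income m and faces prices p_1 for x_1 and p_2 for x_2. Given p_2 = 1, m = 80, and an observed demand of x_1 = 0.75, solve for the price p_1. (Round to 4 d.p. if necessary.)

Set MRS = p_1/p_2: (9/x_1)/1 = p_1/p_2.
So x_1*(p_1,p_2) = 9·p_2/p_1, independent of income; and x_2* = (m − 9·p_2)/p_2.
Set x_1* = 0.75 in the demand function and solve for p_1: p_1 = 12.

p_1 = 12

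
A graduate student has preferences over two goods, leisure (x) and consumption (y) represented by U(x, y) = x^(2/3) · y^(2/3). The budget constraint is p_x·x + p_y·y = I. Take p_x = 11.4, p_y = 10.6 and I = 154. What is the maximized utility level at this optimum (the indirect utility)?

The MRS is y/x. Set MRS = p_x/p_y.
So 2/3·p_y·y = 2/3·p_x·x; combined with the budget, a share 0.5 of income goes to x.
Demand: x*(p_x,p_y,I) = 0.5·I/p_x and y* = 0.5·I/p_y.
At p_x=11.4, p_y=10.6, I=154: x* = 0.5·154/11.4 = 6.7544, y* = 7.2642.
Utility at the optimum: U(6.7544, 7.2642) = 13.4023.

V = 13.4023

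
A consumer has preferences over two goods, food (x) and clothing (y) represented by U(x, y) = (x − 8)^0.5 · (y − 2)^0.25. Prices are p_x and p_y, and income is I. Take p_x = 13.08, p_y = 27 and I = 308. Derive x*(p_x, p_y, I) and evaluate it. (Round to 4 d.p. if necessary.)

x* = 15.6126

This is Cobb-Douglas in (x−8, y−2): tangency gives 0.5·p_y·(y−2) = 0.25·p_x·(x−8).
After buying the subsistence bundle (8, 2), a share 2/3 of the remaining income goes to x: x* = 8 + 2/3·(I − 8p_x − 2p_y)/p_x.
Discretionary income = 308 − 8·13.08 − 2·27 = 149.36; x* = 8 + 2/3·149.36/13.08 = 15.6126.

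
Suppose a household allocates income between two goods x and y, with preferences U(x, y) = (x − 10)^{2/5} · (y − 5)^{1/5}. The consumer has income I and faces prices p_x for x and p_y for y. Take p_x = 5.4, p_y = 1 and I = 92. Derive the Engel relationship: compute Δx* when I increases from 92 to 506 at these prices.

Δx* = 51.1111

This is Cobb-Douglas in (x−10, y−5): tangency gives 0.4·p_y·(y−5) = 0.2·p_x·(x−10).
Substituting into the budget: x* = 10 + 2/3·(I − 10·p_x − 5·p_y)/p_x, and y* = 5 + 1/3·(…)/p_y.
Discretionary income = 92 − 10·5.4 − 5·1 = 33; x* = 10 + 2/3·33/5.4 = 14.0741.
At I' = 506: x* = 65.1852. Change: 65.1852 − 14.0741 = 51.1111.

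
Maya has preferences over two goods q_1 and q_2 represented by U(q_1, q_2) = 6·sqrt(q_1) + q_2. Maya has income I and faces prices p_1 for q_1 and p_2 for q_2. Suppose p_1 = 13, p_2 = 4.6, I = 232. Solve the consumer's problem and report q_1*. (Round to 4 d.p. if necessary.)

q_1* = 1.1269

Set MRS = p_1/p_2: 3·q_1^(−1/2) = p_1/p_2.
Solve: √q_1 = 3·p_2/p_1, so q_1*(p_1,p_2) = (3·p_2/p_1)², and q_2* = (I − p_1·q_1*)/p_2.
Plugging in: q_1* = (3·4.6/13)² = 1.1269.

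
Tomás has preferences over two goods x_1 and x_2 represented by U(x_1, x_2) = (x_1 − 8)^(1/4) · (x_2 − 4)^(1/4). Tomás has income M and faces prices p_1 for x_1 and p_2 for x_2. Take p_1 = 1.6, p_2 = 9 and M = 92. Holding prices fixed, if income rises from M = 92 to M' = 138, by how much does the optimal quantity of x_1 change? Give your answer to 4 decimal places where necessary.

MRS = (x_2−4)/(x_1−8). Tangency with p_1/p_2 gives x_2−4 = (p_1/p_2)·(x_1−8).
Substituting into the budget: x_1* = 8 + 0.5·(M − 8·p_1 − 4·p_2)/p_1, and x_2* = 4 + 0.5·(…)/p_2.
Discretionary income = 92 − 8·1.6 − 4·9 = 43.2; x_1* = 8 + 0.5·43.2/1.6 = 21.5.
At M' = 138: x_1* = 35.875. Change: 35.875 − 21.5 = 14.375.

Δx_1* = 14.375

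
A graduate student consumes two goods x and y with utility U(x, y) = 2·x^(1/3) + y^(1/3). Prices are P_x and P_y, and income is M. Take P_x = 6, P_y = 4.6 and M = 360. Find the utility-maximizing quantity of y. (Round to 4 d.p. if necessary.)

From the CES first-order condition, 2·(y/x)^(2/3) = P_x/P_y.
Hence y/x = ((1/2)·P_x/P_y)^(1/(2/3)), i.e. raised to the 1.5 power.
With the ratio pinned down, the budget gives x* = M/(P_x + P_y·(y/x)) and y* = (y/x)·x*.
Numerically y/x = 0.526678, so x* = 360/(6 + 4.6·0.526678) = 42.7415 and y* = 0.526678·42.7415 = 22.511.

y* = 22.511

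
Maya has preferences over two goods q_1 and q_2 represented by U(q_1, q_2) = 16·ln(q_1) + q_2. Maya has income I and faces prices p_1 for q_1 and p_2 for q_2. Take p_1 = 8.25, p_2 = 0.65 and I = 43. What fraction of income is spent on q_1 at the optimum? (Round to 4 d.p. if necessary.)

share on q_1 = 0.2419

Set MRS = p_1/p_2: (16/q_1)/1 = p_1/p_2.
So q_1*(p_1,p_2) = 16·p_2/p_1, independent of income; and q_2* = (I − 16·p_2)/p_2.
At the given prices: q_1* = 16·0.65/8.25 = 1.2606, and q_2* = 50.1538.
Expenditure on q_1: 8.25·1.2606 = 10.4; share = 0.2419.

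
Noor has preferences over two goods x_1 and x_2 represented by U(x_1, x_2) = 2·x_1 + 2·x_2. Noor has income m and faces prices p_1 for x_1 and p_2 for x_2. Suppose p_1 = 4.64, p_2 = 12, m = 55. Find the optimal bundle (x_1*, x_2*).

x_1* = 11.8534, x_2* = 0

Linear utility — the consumer picks whichever good has higher MU/price: 2/4.64 = 0.431 vs 2/12 = 0.1667.
x_1 gives more utility per dollar, so spend all income on x_1: x_1* = m/p_1, x_2* = 0.
Numerically: x_1* = 11.8534, x_2* = 0.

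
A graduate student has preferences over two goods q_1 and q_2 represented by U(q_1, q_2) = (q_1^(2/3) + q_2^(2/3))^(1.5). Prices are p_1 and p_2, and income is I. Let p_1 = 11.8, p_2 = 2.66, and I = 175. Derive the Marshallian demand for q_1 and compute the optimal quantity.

q_1* = 0.7172

From the CES first-order condition, (q_2/q_1)^(1/3) = p_1/p_2.
Hence q_2/q_1 = (p_1/p_2)^(1/(1/3)), i.e. raised to the 3 power.
With the ratio pinned down, the budget gives q_1* = I/(p_1 + p_2·(q_2/q_1)) and q_2* = (q_2/q_1)·q_1*.
Numerically q_2/q_1 = 87.29736, so q_1* = 175/(11.8 + 2.66·87.29736) = 0.7172.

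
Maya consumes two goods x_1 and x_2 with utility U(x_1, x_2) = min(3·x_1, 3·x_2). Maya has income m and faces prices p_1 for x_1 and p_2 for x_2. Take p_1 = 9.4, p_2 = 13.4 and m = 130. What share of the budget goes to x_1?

Leontief preferences: the optimum is at the kink where x_1/3 = x_2/3, i.e. x_2 = x_1.
Budget: p_1·x_1 + p_2·x_1 = m, so (3·p_1 + 3·p_2)·x_1 = 3·m.
Demand: x_1*(p_1,p_2,m) = 3·m/(3·p_1 + 3·p_2), x_2* = 3·m/(3·p_1 + 3·p_2).
Here 3·9.4 + 3·13.4 = 68.4, giving x_1* = 5.7018 and x_2* = 5.7018.
Expenditure on x_1: 9.4·5.7018 = 53.5965; share = 0.4123.

share on x_1 = 0.4123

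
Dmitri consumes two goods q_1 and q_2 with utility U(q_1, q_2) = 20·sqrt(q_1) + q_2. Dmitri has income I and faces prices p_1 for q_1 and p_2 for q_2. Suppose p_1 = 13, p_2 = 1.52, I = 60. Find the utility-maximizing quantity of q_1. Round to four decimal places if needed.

q_1* = 1.3671

Set MRS = p_1/p_2: 10·q_1^(−1/2) = p_1/p_2.
Thus q_1* = (10·p_2/p_1)² — independent of I — with the rest of income spent on q_2.
Plugging in: q_1* = (10·1.52/13)² = 1.3671.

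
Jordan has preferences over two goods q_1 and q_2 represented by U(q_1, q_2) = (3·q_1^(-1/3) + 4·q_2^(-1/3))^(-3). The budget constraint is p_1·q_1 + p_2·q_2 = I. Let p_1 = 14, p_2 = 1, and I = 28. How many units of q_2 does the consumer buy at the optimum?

q_2* = 10.9421

From the CES first-order condition, (3/4)·(q_2/q_1)^(4/3) = p_1/p_2.
Hence q_2/q_1 = ((4/3)·p_1/p_2)^(1/(4/3)), i.e. raised to the 0.75 power.
With the ratio pinned down, the budget gives q_1* = I/(p_1 + p_2·(q_2/q_1)) and q_2* = (q_2/q_1)·q_1*.
Numerically q_2/q_1 = 8.980491, so q_1* = 28/(14 + 1·8.980491) = 1.2184 and q_2* = 8.980491·1.2184 = 10.9421.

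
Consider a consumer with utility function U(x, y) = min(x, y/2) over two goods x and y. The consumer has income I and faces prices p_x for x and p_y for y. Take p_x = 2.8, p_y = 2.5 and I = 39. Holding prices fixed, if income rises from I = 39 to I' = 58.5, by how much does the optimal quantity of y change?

Δy* = 5

Leontief preferences: the optimum is at the kink where x/1 = y/2, i.e. y = 2·x.
Budget: p_x·x + p_y·2·x = I, so (p_x + 2·p_y)·x = I.
Demand: x*(p_x,p_y,I) = I/(p_x + 2·p_y), y* = 2·I/(p_x + 2·p_y).
Here 2.8 + 2·2.5 = 7.8, giving y* = 10.
At I' = 58.5: y* = 15. Change: 15 − 10 = 5.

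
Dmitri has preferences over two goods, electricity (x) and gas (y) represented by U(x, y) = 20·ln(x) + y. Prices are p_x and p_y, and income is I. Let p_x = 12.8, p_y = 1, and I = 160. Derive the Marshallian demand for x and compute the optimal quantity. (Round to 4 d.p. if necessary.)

x* = 1.5625

Set MRS = p_x/p_y: (20/x)/1 = p_x/p_y.
So x*(p_x,p_y) = 20·p_y/p_x, independent of income; and y* = (I − 20·p_y)/p_y.
At the given prices: x* = 20·1/12.8 = 1.5625.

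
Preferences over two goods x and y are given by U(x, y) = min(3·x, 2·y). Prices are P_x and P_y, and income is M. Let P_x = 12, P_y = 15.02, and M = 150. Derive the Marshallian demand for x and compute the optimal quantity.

Leontief preferences: the optimum is at the kink where x/2 = y/3, i.e. y = (3/2)·x.
Budget: P_x·x + P_y·(3/2)·x = M, so (2·P_x + 3·P_y)·x = 2·M.
Demand: x*(P_x,P_y,M) = 2·M/(2·P_x + 3·P_y), y* = 3·M/(2·P_x + 3·P_y).
Here 2·12 + 3·15.02 = 69.06, giving x* = 4.344.

x* = 4.344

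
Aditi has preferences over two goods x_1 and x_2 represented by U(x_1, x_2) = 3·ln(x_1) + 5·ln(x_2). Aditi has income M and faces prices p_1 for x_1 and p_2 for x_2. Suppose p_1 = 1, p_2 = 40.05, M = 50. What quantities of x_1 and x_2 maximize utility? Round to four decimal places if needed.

x_1* = 18.75, x_2* = 0.7803

MU_x_1/MU_x_2 = (3·x_2)/(5·x_1); tangency sets this equal to p_1/p_2.
So 3·p_2·x_2 = 5·p_1·x_1; combined with the budget, a share 0.375 of income goes to x_1.
Demand: x_1*(p_1,p_2,M) = 0.375·M/p_1 and x_2* = 0.625·M/p_2.
At p_1=1, p_2=40.05, M=50: x_1* = 0.375·50/1 = 18.75, x_2* = 0.7803.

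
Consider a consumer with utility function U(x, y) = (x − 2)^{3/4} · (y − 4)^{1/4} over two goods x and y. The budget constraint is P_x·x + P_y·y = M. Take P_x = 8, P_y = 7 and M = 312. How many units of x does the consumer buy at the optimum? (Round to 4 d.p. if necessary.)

x* = 27.125

Let x' = x−2, y' = y−4. MRS = 3·y'/x' = P_x/P_y.
Substituting into the budget: x* = 2 + 0.75·(M − 2·P_x − 4·P_y)/P_x, and y* = 4 + 0.25·(…)/P_y.
Discretionary income = 312 − 2·8 − 4·7 = 268; x* = 2 + 0.75·268/8 = 27.125.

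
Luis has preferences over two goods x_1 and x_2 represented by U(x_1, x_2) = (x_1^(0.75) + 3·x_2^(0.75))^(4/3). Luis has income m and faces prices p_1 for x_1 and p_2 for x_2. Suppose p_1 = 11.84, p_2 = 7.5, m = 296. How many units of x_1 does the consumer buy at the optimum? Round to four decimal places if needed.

x_1* = 0.0782

MU_x_1 ∝ x_1^(-0.25), MU_x_2 ∝ 3·x_2^(-0.25), so MRS = (1/3)·(x_2/x_1)^(0.25) = p_1/p_2.
Solve for the ratio: x_2/x_1 = [3·p_1/p_2]^(4).
With the ratio pinned down, the budget gives x_1* = m/(p_1 + p_2·(x_2/x_1)) and x_2* = (x_2/x_1)·x_1*.
Numerically x_2/x_1 = 503.091263, so x_1* = 296/(11.84 + 7.5·503.091263) = 0.0782.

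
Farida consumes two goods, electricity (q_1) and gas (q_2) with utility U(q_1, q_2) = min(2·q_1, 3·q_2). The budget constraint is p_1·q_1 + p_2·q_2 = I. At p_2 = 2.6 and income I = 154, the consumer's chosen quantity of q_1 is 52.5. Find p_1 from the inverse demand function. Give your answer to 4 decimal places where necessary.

p_1 = 1.2

Leontief preferences: the optimum is at the kink where q_1/3 = q_2/2, i.e. q_2 = (2/3)·q_1.
Budget: p_1·q_1 + p_2·(2/3)·q_1 = I, so (3·p_1 + 2·p_2)·q_1 = 3·I.
Demand: q_1*(p_1,p_2,I) = 3·I/(3·p_1 + 2·p_2), q_2* = 2·I/(3·p_1 + 2·p_2).
Set q_1* = 52.5 in the demand function and solve for p_1: p_1 = 1.2.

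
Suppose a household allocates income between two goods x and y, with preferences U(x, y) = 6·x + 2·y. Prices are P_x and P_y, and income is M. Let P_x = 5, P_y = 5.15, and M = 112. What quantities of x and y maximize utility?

Linear utility — the consumer picks whichever good has higher MU/price: 6/5 = 1.2 vs 2/5.15 = 0.3883.
x gives more utility per dollar, so spend all income on x: x* = M/P_x, y* = 0.
Numerically: x* = 22.4, y* = 0.

x* = 22.4, y* = 0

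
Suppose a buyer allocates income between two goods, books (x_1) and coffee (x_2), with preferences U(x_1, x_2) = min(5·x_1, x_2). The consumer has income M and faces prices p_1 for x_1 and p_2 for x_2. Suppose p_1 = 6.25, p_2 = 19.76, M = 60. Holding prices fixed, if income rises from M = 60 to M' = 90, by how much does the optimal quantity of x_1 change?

Δx_1* = 0.2856

Demand: x_1*(p_1,p_2,M) = M/(p_1 + 5·p_2), x_2* = 5·M/(p_1 + 5·p_2).
Here 6.25 + 5·19.76 = 105.05, giving x_1* = 0.5712.
At M' = 90: x_1* = 0.8567. Change: 0.8567 − 0.5712 = 0.2856.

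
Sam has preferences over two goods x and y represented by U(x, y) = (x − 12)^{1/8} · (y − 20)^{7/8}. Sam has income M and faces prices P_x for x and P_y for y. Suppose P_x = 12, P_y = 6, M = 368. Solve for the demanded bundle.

x* = 13.0833, y* = 35.1667

MRS = (1/7)·(y−20)/(x−12). Tangency with P_x/P_y gives y−20 = 7·(P_x/P_y)·(x−12).
Substituting into the budget: x* = 12 + 0.125·(M − 12·P_x − 20·P_y)/P_x, and y* = 20 + 0.875·(…)/P_y.
Discretionary income = 368 − 12·12 − 20·6 = 104; x* = 12 + 0.125·104/12 = 13.0833; y* = 20 + 0.875·104/6 = 35.1667.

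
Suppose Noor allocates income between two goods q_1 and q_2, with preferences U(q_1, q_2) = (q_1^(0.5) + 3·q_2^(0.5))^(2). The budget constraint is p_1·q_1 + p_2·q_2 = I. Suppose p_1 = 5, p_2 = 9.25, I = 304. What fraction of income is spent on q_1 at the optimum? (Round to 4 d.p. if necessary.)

MU_q_1 ∝ q_1^(-0.5), MU_q_2 ∝ 3·q_2^(-0.5), so MRS = (1/3)·(q_2/q_1)^(0.5) = p_1/p_2.
Solve for the ratio: q_2/q_1 = [3·p_1/p_2]^(2).
With the ratio pinned down, the budget gives q_1* = I/(p_1 + p_2·(q_2/q_1)) and q_2* = (q_2/q_1)·q_1*.
Numerically q_2/q_1 = 2.629657, so q_1* = 304/(5 + 9.25·2.629657) = 10.3668 and q_2* = 2.629657·10.3668 = 27.2612.
Expenditure on q_1: 5·10.3668 = 51.8341; share = 0.1705.

share on q_1 = 0.1705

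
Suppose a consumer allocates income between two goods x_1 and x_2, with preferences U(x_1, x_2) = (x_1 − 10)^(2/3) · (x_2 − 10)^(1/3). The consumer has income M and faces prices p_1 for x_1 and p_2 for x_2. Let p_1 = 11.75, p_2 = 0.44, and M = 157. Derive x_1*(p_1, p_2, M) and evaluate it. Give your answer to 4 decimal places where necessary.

x_1* = 11.9915

Let x_1' = x_1−10, x_2' = x_2−10. MRS = 2·x_2'/x_1' = p_1/p_2.
Substituting into the budget: x_1* = 10 + 2/3·(M − 10·p_1 − 10·p_2)/p_1, and x_2* = 10 + 1/3·(…)/p_2.
Discretionary income = 157 − 10·11.75 − 10·0.44 = 35.1; x_1* = 10 + 2/3·35.1/11.75 = 11.9915.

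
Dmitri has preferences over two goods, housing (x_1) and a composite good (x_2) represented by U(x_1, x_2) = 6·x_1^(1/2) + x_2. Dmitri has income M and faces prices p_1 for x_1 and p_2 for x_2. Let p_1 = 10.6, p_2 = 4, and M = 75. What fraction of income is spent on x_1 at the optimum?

share on x_1 = 0.1811

Set MRS = p_1/p_2: 3·x_1^(−1/2) = p_1/p_2.
Thus x_1* = (3·p_2/p_1)² — independent of M — with the rest of income spent on x_2.
Plugging in: x_1* = (3·4/10.6)² = 1.2816, x_2* = 15.3538.
Expenditure on x_1: 10.6·1.2816 = 13.5849; share = 0.1811.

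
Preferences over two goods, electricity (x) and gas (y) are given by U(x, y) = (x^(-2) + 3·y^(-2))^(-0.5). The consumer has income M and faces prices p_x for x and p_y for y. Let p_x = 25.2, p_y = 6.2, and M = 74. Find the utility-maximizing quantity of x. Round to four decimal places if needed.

x* = 1.8748

From the CES first-order condition, (1/3)·(y/x)^(3) = p_x/p_y.
Hence y/x = (3·p_x/p_y)^(1/(3)), i.e. raised to the 1/3 power.
Substitute y = (y/x)·x into the budget: x* = M/(p_x + p_y·(y/x)).
Numerically y/x = 2.301672, so x* = 74/(25.2 + 6.2·2.301672) = 1.8748.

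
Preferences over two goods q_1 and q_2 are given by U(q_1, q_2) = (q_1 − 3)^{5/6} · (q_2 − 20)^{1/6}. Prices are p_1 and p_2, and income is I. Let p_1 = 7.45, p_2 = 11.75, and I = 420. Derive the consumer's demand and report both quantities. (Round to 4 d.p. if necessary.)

MRS = 5·(q_2−20)/(q_1−3). Tangency with p_1/p_2 gives q_2−20 = (1/5)·(p_1/p_2)·(q_1−3).
Substituting into the budget: q_1* = 3 + 5/6·(I − 3·p_1 − 20·p_2)/p_1, and q_2* = 20 + 1/6·(…)/p_2.
Discretionary income = 420 − 3·7.45 − 20·11.75 = 162.65; q_1* = 3 + 5/6·162.65/7.45 = 21.1935; q_2* = 20 + 1/6·162.65/11.75 = 22.3071.

q_1* = 21.1935, q_2* = 22.3071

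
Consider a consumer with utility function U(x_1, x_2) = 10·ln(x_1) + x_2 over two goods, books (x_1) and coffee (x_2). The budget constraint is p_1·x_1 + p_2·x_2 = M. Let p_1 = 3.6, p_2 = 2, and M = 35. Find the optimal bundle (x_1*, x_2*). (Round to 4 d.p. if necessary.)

MU_x_1 = 10/x_1, MU_x_2 = 1. Tangency: 10/x_1 = p_1/p_2.
So x_1*(p_1,p_2) = 10·p_2/p_1, independent of income; and x_2* = (M − 10·p_2)/p_2.
At the given prices: x_1* = 10·2/3.6 = 5.5556, and x_2* = 7.5.

x_1* = 5.5556, x_2* = 7.5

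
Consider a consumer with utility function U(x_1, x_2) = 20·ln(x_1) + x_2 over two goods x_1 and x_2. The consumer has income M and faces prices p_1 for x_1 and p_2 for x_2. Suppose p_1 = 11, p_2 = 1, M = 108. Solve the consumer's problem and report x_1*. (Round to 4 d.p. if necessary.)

x_1* = 1.8182

At the given prices: x_1* = 20·1/11 = 1.8182.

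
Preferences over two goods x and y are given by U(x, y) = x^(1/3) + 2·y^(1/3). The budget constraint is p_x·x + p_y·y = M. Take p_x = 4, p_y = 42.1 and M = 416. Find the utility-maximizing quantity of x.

x* = 55.5605

Substitute y = (y/x)·x into the budget: x* = M/(p_x + p_y·(y/x)).
Numerically y/x = 0.082835, so x* = 416/(4 + 42.1·0.082835) = 55.5605.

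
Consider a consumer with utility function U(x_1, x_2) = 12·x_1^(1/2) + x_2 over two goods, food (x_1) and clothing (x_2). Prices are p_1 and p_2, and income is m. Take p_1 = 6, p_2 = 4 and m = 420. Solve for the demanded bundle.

x_1* = 16, x_2* = 81

MU_x_1 = 6/√x_1, MU_x_2 = 1. Tangency: 6/√x_1 = p_1/p_2.
Solve: √x_1 = 6·p_2/p_1, so x_1*(p_1,p_2) = (6·p_2/p_1)², and x_2* = (m − p_1·x_1*)/p_2.
Plugging in: x_1* = (6·4/6)² = 16, x_2* = 81.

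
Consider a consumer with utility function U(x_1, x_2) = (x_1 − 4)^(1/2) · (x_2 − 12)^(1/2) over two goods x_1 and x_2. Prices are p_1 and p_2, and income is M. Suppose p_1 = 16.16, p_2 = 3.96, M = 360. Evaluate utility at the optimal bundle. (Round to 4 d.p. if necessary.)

MRS = (x_2−12)/(x_1−4). Tangency with p_1/p_2 gives x_2−12 = (p_1/p_2)·(x_1−4).
After buying the subsistence bundle (4, 12), a share 0.5 of the remaining income goes to x_1: x_1* = 4 + 0.5·(M − 4p_1 − 12p_2)/p_1.
Discretionary income = 360 − 4·16.16 − 12·3.96 = 247.84; x_1* = 4 + 0.5·247.84/16.16 = 11.6683; x_2* = 12 + 0.5·247.84/3.96 = 43.2929.
Utility at the optimum: U(11.6683, 43.2929) = 15.4908.

V = 15.4908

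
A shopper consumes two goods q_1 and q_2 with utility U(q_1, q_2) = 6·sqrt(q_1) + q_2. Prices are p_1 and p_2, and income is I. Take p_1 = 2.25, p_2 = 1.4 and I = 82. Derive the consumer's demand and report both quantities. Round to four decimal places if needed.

q_1* = 3.4844, q_2* = 52.9714

Set MRS = p_1/p_2: 3·q_1^(−1/2) = p_1/p_2.
Solve: √q_1 = 3·p_2/p_1, so q_1*(p_1,p_2) = (3·p_2/p_1)², and q_2* = (I − p_1·q_1*)/p_2.
Plugging in: q_1* = (3·1.4/2.25)² = 3.4844, q_2* = 52.9714.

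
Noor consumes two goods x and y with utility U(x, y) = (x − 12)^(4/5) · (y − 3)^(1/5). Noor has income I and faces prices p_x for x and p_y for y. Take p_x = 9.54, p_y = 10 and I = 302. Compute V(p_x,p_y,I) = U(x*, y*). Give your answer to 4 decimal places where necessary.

V = 9.9169

MRS = 4·(y−3)/(x−12). Tangency with p_x/p_y gives y−3 = (1/4)·(p_x/p_y)·(x−12).
After buying the subsistence bundle (12, 3), a share 0.8 of the remaining income goes to x: x* = 12 + 0.8·(I − 12p_x − 3p_y)/p_x.
Discretionary income = 302 − 12·9.54 − 3·10 = 157.52; x* = 12 + 0.8·157.52/9.54 = 25.2092; y* = 3 + 0.2·157.52/10 = 6.1504.
Utility at the optimum: U(25.2092, 6.1504) = 9.9169.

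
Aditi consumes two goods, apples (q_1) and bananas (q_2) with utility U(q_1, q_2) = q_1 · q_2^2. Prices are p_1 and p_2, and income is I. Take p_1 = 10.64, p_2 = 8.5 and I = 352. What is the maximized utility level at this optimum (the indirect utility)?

V = 8405.1359

The MRS is (1/2)·q_2/q_1. Set MRS = p_1/p_2.
Rearranging, p_2·q_2 = 2·p_1·q_1. Substituting into the budget gives p_1·q_1·(1 + 2) = I.
Demand: q_1*(p_1,p_2,I) = 1/3·I/p_1 and q_2* = 2/3·I/p_2.
At p_1=10.64, p_2=8.5, I=352: q_1* = 1/3·352/10.64 = 11.0276, q_2* = 27.6078.
Utility at the optimum: U(11.0276, 27.6078) = 8405.1359.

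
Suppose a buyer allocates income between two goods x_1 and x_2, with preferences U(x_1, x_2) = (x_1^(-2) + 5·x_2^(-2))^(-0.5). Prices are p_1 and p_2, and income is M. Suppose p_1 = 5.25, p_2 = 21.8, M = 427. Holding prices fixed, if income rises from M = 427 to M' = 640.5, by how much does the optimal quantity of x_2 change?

Δx_2* = 7.9859

From the CES first-order condition, (1/5)·(x_2/x_1)^(3) = p_1/p_2.
Solve for the ratio: x_2/x_1 = [5·p_1/p_2]^(1/3).
With the ratio pinned down, the budget gives x_1* = M/(p_1 + p_2·(x_2/x_1)) and x_2* = (x_2/x_1)·x_1*.
Numerically x_2/x_1 = 1.063876, so x_1* = 427/(5.25 + 21.8·1.063876) = 15.0127 and x_2* = 1.063876·15.0127 = 15.9717.
At M' = 640.5: x_2* = 23.9576. Change: 23.9576 − 15.9717 = 7.9859.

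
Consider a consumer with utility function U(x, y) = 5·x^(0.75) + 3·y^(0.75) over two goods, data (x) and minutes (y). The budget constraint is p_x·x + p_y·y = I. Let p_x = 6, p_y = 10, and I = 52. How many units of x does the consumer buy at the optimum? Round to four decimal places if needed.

From the CES first-order condition, (5/3)·(y/x)^(0.25) = p_x/p_y.
Solve for the ratio: y/x = [(3/5)·p_x/p_y]^(4).
Substitute y = (y/x)·x into the budget: x* = I/(p_x + p_y·(y/x)).
Numerically y/x = 0.016796, so x* = 52/(6 + 10·0.016796) = 8.4307.

x* = 8.4307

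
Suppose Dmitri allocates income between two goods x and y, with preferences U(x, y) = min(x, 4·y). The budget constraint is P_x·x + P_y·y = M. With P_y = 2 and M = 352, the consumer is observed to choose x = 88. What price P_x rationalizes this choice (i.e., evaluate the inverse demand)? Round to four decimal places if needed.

P_x = 3.5

Leontief preferences: the optimum is at the kink where x/4 = y/1, i.e. y = (1/4)·x.
Budget: P_x·x + P_y·(1/4)·x = M, so (4·P_x + P_y)·x = 4·M.
Demand: x*(P_x,P_y,M) = 4·M/(4·P_x + P_y), y* = M/(4·P_x + P_y).
Set x* = 88 in the demand function and solve for P_x: P_x = 3.5.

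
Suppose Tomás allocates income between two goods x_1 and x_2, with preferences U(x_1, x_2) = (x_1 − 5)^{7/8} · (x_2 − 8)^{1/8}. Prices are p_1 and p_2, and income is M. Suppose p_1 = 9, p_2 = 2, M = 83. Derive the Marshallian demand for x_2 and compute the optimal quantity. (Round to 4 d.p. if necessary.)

MRS = 7·(x_2−8)/(x_1−5). Tangency with p_1/p_2 gives x_2−8 = (1/7)·(p_1/p_2)·(x_1−5).
After buying the subsistence bundle (5, 8), a share 0.875 of the remaining income goes to x_1: x_1* = 5 + 0.875·(M − 5p_1 − 8p_2)/p_1.
Discretionary income = 83 − 5·9 − 8·2 = 22; x_2* = 8 + 0.125·22/2 = 9.375.

x_2* = 9.375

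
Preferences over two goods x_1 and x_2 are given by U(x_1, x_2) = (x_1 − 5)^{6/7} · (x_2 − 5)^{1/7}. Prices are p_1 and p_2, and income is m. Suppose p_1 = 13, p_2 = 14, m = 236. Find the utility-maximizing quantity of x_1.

x_1* = 11.6593

MRS = 6·(x_2−5)/(x_1−5). Tangency with p_1/p_2 gives x_2−5 = (1/6)·(p_1/p_2)·(x_1−5).
Substituting into the budget: x_1* = 5 + 6/7·(m − 5·p_1 − 5·p_2)/p_1, and x_2* = 5 + 1/7·(…)/p_2.
Discretionary income = 236 − 5·13 − 5·14 = 101; x_1* = 5 + 6/7·101/13 = 11.6593.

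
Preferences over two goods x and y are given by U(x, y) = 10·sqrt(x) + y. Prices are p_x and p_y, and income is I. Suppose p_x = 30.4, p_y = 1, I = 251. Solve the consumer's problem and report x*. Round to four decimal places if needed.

Thus x* = (5·p_y/p_x)² — independent of I — with the rest of income spent on y.
Plugging in: x* = (5·1/30.4)² = 0.0271.

x* = 0.0271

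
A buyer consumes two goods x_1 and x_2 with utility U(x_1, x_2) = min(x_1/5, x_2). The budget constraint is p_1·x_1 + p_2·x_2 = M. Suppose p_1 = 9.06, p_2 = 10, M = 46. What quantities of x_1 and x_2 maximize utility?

Leontief preferences: the optimum is at the kink where x_1/5 = x_2/1, i.e. x_2 = (1/5)·x_1.
Budget: p_1·x_1 + p_2·(1/5)·x_1 = M, so (5·p_1 + p_2)·x_1 = 5·M.
Demand: x_1*(p_1,p_2,M) = 5·M/(5·p_1 + p_2), x_2* = M/(5·p_1 + p_2).
Here 5·9.06 + 10 = 55.3, giving x_1* = 4.1591 and x_2* = 0.8318.

x_1* = 4.1591, x_2* = 0.8318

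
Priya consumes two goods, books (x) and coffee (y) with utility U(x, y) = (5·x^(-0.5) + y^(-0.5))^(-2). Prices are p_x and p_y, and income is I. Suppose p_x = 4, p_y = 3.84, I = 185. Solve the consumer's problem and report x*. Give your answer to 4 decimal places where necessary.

x* = 34.5827

From the CES first-order condition, 5·(y/x)^(1.5) = p_x/p_y.
Solve for the ratio: y/x = [(1/5)·p_x/p_y]^(2/3).
Substitute y = (y/x)·x into the budget: x* = I/(p_x + p_y·(y/x)).
Numerically y/x = 0.35143, so x* = 185/(4 + 3.84·0.35143) = 34.5827.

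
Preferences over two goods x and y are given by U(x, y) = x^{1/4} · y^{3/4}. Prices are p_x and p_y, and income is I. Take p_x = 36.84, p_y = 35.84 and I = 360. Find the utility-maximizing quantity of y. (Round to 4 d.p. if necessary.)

y* = 7.5335

The MRS is (1/3)·y/x. Set MRS = p_x/p_y.
So 0.25·p_y·y = 0.75·p_x·x; combined with the budget, a share 0.25 of income goes to x.
Demand: x*(p_x,p_y,I) = 0.25·I/p_x and y* = 0.75·I/p_y.
At p_x=36.84, p_y=35.84, I=360: y* = 0.75·360/35.84 = 7.5335.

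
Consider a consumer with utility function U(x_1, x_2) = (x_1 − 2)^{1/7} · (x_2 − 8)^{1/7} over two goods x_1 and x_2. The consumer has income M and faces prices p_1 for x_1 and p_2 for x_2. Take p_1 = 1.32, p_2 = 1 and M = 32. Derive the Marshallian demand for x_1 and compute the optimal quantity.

x_1* = 10.0909

MRS = (x_2−8)/(x_1−2). Tangency with p_1/p_2 gives x_2−8 = (p_1/p_2)·(x_1−2).
After buying the subsistence bundle (2, 8), a share 0.5 of the remaining income goes to x_1: x_1* = 2 + 0.5·(M − 2p_1 − 8p_2)/p_1.
Discretionary income = 32 − 2·1.32 − 8·1 = 21.36; x_1* = 2 + 0.5·21.36/1.32 = 10.0909.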